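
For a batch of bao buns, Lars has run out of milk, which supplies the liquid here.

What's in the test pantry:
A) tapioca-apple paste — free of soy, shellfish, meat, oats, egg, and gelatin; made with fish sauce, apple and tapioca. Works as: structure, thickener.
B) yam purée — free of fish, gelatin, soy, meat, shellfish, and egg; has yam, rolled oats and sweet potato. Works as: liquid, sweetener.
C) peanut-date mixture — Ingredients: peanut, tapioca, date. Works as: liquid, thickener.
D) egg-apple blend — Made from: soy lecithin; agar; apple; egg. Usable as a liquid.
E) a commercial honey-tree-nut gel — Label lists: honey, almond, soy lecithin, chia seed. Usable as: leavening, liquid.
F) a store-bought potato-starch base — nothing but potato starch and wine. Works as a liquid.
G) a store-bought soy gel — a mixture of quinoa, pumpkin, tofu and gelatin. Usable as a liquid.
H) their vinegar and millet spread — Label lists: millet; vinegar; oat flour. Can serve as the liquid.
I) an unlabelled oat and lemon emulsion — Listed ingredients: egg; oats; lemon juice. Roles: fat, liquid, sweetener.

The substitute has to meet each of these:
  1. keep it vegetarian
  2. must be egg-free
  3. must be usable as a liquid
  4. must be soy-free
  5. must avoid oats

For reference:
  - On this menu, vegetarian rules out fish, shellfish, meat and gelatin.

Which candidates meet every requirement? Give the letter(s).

C, F

A: not usable as a liquid; has fish sauce, so not vegetarian — out
B: has rolled oats, so not oat-free — reject
C: only peanut, date and tapioca; none excluded — OK
D: has egg, so not egg-free; has soy lecithin, so not soy-free — out
E: has soy lecithin, so not soy-free — no
F: every rule checks out — OK
G: has gelatin, so not vegetarian; has tofu, so not soy-free — no
H: has oat flour, so not oat-free — out
I: has oats, so not oat-free; has egg, so not egg-free — out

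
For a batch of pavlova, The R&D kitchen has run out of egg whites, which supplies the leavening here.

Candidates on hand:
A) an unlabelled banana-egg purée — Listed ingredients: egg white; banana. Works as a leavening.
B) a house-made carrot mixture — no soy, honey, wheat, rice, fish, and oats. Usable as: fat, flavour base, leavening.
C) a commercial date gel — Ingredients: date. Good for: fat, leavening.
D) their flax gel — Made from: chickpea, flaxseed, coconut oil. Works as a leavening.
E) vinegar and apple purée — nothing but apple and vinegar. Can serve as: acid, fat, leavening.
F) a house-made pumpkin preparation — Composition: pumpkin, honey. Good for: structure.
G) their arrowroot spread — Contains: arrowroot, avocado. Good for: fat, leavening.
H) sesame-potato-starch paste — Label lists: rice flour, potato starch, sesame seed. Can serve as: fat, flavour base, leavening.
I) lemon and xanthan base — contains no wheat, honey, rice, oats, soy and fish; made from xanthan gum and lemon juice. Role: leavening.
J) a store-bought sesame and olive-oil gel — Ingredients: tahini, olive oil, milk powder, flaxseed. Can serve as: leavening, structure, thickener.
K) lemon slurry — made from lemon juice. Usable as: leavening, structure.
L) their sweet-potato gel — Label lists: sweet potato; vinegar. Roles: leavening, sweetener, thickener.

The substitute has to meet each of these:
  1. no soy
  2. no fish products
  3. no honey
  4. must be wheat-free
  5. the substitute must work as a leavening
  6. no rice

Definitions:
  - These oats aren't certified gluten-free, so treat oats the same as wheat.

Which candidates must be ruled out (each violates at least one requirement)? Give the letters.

F, H

A: every rule checks out — keep
B: wheat-free, no fish — keep
C: no honey, no soy — OK
D: only coconut oil, chickpea and flaxseed; none excluded — keep
E: works as a leavening, no rice, wheat-free — valid
F: not usable as a leavening; has honey, so not honey-free — reject
G: nothing on the exclusion list — keep
H: has rice flour, so not rice-free — no
I: works as a leavening, no soy, wheat-free — keep
J: all constraints satisfied — keep
K: works as a leavening, no rice, wheat-free — OK
L: no honey, no soy — OK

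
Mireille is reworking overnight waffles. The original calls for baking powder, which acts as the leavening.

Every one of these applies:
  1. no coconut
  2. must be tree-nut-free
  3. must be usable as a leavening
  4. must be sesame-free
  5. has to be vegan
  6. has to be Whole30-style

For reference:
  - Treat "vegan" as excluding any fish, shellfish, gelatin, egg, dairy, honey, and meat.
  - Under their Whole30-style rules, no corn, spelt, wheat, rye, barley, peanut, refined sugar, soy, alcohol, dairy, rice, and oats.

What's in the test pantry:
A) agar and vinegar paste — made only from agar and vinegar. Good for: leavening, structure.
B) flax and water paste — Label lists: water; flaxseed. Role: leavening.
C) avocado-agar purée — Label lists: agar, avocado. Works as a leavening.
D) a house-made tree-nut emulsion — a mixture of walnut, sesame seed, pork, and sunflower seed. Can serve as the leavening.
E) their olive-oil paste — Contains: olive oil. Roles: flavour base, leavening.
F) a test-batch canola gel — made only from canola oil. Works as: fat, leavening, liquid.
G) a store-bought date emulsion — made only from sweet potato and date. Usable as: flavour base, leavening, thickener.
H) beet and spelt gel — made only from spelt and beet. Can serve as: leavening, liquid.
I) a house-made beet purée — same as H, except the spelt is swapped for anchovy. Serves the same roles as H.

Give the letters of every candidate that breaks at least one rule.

A: every rule checks out — valid
B: only water and flaxseed; none excluded — valid
C: only agar and avocado; none excluded — keep
D: has pork, so not vegan; has sesame seed, so not sesame-free (and 1 more) — reject
E: every rule checks out — keep
F: only canola oil; none excluded — valid
G: every rule checks out — keep
H: has spelt, so not Whole30-style — reject
I: has anchovy, so not vegan — out

D, H, I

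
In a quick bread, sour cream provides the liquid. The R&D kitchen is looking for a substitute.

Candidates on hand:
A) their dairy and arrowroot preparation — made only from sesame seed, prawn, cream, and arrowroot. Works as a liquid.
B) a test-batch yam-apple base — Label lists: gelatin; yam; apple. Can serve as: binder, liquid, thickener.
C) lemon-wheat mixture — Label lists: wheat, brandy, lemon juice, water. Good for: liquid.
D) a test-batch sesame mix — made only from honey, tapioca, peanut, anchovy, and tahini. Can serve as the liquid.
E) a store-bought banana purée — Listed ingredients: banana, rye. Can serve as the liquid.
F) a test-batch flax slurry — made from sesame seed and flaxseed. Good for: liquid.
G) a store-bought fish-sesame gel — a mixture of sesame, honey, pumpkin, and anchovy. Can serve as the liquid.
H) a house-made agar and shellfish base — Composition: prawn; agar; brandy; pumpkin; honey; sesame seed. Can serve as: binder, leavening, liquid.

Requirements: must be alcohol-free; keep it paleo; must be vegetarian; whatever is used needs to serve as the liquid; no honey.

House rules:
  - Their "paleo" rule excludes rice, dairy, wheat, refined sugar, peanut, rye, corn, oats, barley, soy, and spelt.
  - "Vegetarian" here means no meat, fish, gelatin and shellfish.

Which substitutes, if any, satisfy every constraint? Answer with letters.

F

A: has cream, so not paleo; has prawn, so not vegetarian — reject
B: has gelatin, so not vegetarian — out
C: has wheat, so not paleo; has brandy, so not alcohol-free — reject
D: has peanut, so not paleo; has anchovy, so not vegetarian (and 1 more) — no
E: has rye, so not paleo — no
F: only sesame seed and flaxseed; none excluded — valid
G: has anchovy, so not vegetarian; has honey, so not honey-free — no
H: has prawn, so not vegetarian; has brandy, so not alcohol-free (and 1 more) — no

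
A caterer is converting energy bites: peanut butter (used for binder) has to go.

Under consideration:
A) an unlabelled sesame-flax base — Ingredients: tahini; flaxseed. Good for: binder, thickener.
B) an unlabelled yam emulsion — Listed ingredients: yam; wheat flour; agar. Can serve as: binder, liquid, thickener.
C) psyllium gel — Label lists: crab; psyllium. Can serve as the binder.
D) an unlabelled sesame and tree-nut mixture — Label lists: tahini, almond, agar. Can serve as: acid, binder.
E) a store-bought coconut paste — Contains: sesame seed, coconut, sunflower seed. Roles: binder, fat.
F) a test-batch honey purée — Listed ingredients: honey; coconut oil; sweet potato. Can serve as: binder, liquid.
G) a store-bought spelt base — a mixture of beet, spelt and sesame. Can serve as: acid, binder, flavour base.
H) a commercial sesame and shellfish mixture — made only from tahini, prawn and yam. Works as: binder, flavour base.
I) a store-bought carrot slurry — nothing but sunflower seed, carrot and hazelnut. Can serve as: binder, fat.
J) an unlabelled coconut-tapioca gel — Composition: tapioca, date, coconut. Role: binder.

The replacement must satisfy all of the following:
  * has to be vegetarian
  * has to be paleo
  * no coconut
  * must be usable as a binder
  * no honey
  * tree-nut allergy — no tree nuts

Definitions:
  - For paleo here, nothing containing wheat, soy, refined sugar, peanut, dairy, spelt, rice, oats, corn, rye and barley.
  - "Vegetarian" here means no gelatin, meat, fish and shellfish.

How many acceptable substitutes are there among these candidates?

A: only tahini and flaxseed; none excluded — keep
B: has wheat flour, so not paleo — reject
C: has crab, so not vegetarian — out
D: has almond, so not tree-nut-free — out
E: has coconut, so not coconut-free — reject
F: has coconut oil, so not coconut-free; has honey, so not honey-free — out
G: has spelt, so not paleo — no
H: has prawn, so not vegetarian — out
I: has hazelnut, so not tree-nut-free — reject
J: has coconut, so not coconut-free — no

1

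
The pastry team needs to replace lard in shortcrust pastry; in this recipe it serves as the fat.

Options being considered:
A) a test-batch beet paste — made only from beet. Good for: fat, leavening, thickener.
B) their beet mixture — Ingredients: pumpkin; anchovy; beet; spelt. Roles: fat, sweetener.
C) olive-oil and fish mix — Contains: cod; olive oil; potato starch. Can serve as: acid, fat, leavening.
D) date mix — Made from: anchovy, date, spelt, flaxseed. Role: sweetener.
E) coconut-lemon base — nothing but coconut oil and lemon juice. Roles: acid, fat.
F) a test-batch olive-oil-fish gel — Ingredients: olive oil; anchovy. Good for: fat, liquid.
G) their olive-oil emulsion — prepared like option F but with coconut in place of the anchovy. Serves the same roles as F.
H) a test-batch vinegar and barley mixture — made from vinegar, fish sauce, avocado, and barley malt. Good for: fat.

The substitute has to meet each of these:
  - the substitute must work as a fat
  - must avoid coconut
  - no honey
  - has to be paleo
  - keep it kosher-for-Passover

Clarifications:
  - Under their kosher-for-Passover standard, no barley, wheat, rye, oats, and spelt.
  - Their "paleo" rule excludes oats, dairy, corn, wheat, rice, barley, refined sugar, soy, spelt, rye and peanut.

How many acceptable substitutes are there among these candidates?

A: only beet; none excluded — OK
B: has spelt, so not kosher-for-Passover; has spelt, so not paleo — no
C: nothing on the exclusion list — valid
D: not usable as a fat; has spelt, so not kosher-for-Passover (and 1 more) — no
E: has coconut oil, so not coconut-free — out
F: every rule checks out — valid
G: has coconut, so not coconut-free — out
H: has barley malt, so not kosher-for-Passover; has barley malt, so not paleo — no

3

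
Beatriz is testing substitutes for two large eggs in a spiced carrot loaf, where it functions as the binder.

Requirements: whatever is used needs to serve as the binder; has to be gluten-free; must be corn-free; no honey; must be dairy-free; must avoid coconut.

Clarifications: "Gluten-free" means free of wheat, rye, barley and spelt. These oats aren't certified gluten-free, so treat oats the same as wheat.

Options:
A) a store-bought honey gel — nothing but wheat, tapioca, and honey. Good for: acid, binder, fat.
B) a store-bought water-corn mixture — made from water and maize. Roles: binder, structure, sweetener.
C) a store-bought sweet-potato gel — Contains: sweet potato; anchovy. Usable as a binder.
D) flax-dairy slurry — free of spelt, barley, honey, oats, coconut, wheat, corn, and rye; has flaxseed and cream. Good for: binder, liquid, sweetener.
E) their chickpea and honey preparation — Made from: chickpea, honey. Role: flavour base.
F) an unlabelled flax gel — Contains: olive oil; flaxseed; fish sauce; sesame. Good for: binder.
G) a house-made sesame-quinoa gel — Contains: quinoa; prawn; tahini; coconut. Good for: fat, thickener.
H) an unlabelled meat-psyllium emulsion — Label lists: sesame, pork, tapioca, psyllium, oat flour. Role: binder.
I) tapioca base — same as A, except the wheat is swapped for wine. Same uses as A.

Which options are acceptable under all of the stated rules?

C, F

A: has wheat, so not gluten-free; has honey, so not honey-free — reject
B: has maize, so not corn-free — no
C: only anchovy and sweet potato; none excluded — keep
D: has cream, so not dairy-free — reject
E: not usable as a binder; has honey, so not honey-free — out
F: works as a binder, no corn, no dairy — keep
G: not usable as a binder; has coconut, so not coconut-free — reject
H: has oat flour, so not gluten-free — reject
I: has honey, so not honey-free — reject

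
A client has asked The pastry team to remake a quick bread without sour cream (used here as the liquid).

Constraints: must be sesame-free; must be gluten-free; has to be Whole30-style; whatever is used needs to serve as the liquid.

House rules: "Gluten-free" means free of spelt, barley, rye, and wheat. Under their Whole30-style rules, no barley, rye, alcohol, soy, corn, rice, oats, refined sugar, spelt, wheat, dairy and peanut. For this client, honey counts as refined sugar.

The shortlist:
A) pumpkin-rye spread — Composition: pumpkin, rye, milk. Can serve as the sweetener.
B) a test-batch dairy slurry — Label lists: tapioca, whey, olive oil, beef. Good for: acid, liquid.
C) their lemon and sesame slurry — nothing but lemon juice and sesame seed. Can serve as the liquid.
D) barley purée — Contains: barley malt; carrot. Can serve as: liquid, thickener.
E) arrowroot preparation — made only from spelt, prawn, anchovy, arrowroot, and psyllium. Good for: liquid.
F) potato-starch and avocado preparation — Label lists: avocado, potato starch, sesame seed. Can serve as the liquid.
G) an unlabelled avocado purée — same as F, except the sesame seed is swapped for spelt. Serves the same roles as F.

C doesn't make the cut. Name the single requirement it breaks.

sesame-free

usable as a liquid: satisfied
gluten-free: satisfied
Whole30-style: satisfied
sesame-free: has sesame seed — fails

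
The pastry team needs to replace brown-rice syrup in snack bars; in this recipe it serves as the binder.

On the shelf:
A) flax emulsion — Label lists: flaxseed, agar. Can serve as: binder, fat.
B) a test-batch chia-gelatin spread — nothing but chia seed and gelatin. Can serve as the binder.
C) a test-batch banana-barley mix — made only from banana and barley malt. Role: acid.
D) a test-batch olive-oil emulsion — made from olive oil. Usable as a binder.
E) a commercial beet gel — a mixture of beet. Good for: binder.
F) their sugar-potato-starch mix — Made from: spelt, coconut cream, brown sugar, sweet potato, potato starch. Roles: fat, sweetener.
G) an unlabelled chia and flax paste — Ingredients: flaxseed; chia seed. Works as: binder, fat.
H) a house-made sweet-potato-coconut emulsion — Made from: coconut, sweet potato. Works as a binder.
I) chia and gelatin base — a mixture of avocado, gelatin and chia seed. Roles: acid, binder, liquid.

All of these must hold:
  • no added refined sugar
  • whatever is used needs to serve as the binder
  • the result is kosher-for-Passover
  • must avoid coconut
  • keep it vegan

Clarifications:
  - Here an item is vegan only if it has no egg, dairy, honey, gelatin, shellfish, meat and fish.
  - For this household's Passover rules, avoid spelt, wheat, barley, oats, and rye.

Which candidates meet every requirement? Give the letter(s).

A: all constraints satisfied — keep
B: has gelatin, so not vegan — out
C: not usable as a binder; has barley malt, so not kosher-for-Passover — no
D: nothing on the exclusion list — keep
E: no coconut, no refined sugar — OK
F: not usable as a binder; has spelt, so not kosher-for-Passover (and 2 more) — reject
G: only chia seed and flaxseed; none excluded — keep
H: has coconut, so not coconut-free — out
I: has gelatin, so not vegan — out

A, D, E, G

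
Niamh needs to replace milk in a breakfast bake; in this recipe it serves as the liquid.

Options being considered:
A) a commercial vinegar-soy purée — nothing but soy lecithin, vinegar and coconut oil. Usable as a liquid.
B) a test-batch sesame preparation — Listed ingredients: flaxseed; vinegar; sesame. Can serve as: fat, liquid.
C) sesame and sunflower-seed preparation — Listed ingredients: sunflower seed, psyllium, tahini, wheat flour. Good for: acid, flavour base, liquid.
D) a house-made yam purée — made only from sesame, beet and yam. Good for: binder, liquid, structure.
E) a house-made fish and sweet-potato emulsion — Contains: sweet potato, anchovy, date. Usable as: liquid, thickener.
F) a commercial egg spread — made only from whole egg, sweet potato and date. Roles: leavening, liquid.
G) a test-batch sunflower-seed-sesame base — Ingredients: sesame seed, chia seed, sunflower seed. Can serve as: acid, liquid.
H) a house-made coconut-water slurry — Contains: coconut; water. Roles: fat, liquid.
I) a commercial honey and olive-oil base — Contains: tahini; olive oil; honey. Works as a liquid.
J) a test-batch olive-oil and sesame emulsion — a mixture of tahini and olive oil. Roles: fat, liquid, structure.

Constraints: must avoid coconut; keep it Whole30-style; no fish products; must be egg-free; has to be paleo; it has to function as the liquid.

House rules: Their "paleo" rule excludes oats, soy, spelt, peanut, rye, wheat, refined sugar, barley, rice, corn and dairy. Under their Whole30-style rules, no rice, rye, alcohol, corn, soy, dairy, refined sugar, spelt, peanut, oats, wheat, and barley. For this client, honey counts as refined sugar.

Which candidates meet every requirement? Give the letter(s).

B, D, G, J

A: has soy lecithin, so not paleo; has soy lecithin, so not Whole30-style (and 1 more) — out
B: works as a liquid, paleo, no coconut — keep
C: has wheat flour, so not paleo; has wheat flour, so not Whole30-style — reject
D: paleo, no fish — keep
E: has anchovy, so not fish-free — out
F: has whole egg, so not egg-free — out
G: all constraints satisfied — valid
H: has coconut, so not coconut-free — out
I: has honey, so not paleo; has honey, so not Whole30-style — reject
J: every rule checks out — OK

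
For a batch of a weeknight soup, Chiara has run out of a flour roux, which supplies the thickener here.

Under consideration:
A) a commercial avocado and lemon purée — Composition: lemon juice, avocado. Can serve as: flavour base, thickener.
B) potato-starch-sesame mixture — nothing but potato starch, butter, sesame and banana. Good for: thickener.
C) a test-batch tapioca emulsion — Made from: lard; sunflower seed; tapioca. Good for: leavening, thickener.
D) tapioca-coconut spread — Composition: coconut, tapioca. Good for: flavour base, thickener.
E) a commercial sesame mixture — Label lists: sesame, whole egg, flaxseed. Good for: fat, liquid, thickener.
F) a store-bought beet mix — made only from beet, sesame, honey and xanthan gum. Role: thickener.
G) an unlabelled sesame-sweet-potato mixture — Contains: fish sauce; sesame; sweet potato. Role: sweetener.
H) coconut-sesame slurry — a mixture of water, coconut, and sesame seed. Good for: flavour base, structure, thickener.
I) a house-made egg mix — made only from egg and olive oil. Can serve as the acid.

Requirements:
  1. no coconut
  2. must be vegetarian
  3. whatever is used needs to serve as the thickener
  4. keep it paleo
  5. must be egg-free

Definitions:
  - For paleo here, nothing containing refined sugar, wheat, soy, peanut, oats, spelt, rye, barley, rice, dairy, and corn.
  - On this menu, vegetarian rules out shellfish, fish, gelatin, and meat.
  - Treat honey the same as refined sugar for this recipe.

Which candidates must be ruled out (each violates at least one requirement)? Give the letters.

B, C, D, E, F, G, H, I

A: only avocado and lemon juice; none excluded — keep
B: has butter, so not paleo — reject
C: has lard, so not vegetarian — no
D: has coconut, so not coconut-free — out
E: has whole egg, so not egg-free — out
F: has honey, so not paleo — out
G: not usable as a thickener; has fish sauce, so not vegetarian — out
H: has coconut, so not coconut-free — reject
I: not usable as a thickener; has egg, so not egg-free — out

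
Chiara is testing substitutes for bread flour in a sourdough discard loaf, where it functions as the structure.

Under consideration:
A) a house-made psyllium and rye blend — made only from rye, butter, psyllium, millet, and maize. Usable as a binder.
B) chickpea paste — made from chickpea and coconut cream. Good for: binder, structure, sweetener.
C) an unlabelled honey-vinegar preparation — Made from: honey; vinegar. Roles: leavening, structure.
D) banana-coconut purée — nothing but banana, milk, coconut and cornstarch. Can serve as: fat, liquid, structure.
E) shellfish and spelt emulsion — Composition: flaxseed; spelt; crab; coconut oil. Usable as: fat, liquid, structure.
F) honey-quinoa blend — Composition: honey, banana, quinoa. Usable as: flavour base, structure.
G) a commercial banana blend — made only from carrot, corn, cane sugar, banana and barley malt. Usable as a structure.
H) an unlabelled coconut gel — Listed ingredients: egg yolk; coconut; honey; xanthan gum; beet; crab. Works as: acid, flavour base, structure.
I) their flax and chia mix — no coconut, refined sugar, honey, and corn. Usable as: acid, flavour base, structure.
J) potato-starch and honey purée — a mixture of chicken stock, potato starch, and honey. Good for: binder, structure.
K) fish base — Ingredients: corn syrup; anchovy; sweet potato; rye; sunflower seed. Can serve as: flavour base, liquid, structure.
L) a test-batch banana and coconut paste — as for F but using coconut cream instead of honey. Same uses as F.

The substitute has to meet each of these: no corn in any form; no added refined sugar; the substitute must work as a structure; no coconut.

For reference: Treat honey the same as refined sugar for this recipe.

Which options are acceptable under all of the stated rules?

A: not usable as a structure; has maize, so not corn-free — reject
B: has coconut cream, so not coconut-free — no
C: has honey, so not no-added-sugar — out
D: has cornstarch, so not corn-free; has coconut, so not coconut-free — out
E: has coconut oil, so not coconut-free — out
F: has honey, so not no-added-sugar — no
G: has corn, so not corn-free; has cane sugar, so not no-added-sugar — out
H: has coconut, so not coconut-free; has honey, so not no-added-sugar — out
I: no coconut, no-added-sugar — OK
J: has honey, so not no-added-sugar — no
K: has corn syrup, so not corn-free — no
L: has coconut cream, so not coconut-free — reject

I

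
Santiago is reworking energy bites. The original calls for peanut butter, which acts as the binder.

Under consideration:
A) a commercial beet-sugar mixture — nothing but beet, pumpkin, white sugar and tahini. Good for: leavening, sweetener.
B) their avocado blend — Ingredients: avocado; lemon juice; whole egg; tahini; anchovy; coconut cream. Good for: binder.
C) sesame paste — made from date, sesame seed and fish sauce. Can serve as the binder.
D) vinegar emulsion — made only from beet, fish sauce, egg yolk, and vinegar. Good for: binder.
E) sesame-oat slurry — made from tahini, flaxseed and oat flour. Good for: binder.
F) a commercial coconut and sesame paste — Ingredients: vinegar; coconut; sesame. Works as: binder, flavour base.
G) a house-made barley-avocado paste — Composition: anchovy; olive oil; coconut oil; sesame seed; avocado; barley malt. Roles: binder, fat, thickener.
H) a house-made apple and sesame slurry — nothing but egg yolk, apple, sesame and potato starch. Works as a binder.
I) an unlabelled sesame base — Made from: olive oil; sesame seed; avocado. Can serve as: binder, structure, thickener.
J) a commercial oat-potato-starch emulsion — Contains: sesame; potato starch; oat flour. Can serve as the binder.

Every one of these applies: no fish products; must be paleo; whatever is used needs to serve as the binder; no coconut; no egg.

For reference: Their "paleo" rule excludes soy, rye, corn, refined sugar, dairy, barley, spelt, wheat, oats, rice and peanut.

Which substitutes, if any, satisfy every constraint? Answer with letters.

I

A: not usable as a binder; has white sugar, so not paleo — out
B: has coconut cream, so not coconut-free; has anchovy, so not fish-free (and 1 more) — no
C: has fish sauce, so not fish-free — out
D: has fish sauce, so not fish-free; has egg yolk, so not egg-free — reject
E: has oat flour, so not paleo — out
F: has coconut, so not coconut-free — out
G: has barley malt, so not paleo; has coconut oil, so not coconut-free (and 1 more) — reject
H: has egg yolk, so not egg-free — out
I: only sesame seed, olive oil and avocado; none excluded — keep
J: has oat flour, so not paleo — reject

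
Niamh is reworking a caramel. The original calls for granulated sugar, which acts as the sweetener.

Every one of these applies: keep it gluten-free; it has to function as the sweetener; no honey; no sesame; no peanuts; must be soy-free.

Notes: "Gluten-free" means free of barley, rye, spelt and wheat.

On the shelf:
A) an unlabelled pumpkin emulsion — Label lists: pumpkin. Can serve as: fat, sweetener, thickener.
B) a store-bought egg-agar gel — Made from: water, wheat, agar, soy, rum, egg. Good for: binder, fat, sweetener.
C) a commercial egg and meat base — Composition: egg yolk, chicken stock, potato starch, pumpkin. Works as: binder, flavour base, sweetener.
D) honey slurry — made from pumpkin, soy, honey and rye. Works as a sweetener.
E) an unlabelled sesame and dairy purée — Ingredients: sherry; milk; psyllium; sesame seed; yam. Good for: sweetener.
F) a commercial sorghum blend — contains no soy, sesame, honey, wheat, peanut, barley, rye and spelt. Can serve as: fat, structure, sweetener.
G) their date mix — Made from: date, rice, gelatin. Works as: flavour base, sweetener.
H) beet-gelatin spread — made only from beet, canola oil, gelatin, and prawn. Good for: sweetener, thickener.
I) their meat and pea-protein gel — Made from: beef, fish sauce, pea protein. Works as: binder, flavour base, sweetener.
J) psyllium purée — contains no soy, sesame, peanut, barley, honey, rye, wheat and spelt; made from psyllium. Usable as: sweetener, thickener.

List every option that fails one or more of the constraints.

A: gluten-free, no honey — valid
B: has wheat, so not gluten-free; has soy, so not soy-free — reject
C: every rule checks out — keep
D: has rye, so not gluten-free; has honey, so not honey-free (and 1 more) — out
E: has sesame seed, so not sesame-free — out
F: all constraints satisfied — valid
G: no honey, no sesame — OK
H: gelatin and prawn etc. — none of it excluded — OK
I: every rule checks out — keep
J: no sesame, no soy — valid

B, D, E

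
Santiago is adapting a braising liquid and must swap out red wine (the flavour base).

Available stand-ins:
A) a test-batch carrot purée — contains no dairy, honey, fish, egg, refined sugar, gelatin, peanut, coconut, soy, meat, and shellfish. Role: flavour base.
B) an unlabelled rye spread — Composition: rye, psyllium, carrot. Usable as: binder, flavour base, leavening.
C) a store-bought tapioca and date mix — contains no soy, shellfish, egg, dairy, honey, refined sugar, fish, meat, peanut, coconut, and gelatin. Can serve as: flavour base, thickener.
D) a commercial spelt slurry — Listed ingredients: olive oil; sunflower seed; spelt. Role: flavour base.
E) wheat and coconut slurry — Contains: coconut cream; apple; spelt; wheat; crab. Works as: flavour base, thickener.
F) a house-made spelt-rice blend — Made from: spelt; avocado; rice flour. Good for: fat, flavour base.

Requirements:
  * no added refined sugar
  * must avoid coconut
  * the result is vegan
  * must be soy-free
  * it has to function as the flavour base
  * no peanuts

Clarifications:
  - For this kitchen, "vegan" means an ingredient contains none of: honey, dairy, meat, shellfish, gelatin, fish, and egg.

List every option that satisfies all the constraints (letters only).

A: no refined sugar, vegan — valid
B: only rye, carrot, and psyllium; none excluded — keep
C: every rule checks out — OK
D: no coconut, no soy — keep
E: has crab, so not vegan; has coconut cream, so not coconut-free — reject
F: every rule checks out — keep

A, B, C, D, F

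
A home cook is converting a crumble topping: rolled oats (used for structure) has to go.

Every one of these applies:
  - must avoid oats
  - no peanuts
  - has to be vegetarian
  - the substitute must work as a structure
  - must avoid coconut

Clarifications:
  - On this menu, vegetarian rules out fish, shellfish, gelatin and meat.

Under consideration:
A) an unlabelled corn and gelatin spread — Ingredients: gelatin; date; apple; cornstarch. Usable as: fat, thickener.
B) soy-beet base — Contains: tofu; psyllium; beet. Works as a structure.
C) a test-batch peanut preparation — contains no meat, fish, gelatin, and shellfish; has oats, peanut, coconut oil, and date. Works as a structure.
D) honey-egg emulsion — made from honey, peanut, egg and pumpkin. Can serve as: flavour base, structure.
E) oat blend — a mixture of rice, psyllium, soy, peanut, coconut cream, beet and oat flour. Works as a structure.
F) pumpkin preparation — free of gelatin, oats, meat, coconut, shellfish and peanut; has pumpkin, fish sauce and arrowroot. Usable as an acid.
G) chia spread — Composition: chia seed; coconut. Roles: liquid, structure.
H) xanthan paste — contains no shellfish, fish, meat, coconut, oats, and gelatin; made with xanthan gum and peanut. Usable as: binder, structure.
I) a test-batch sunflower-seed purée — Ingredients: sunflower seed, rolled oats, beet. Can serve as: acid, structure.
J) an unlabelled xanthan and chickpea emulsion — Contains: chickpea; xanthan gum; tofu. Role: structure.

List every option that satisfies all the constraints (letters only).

A: not usable as a structure; has gelatin, so not vegetarian — out
B: only tofu, psyllium and beet; none excluded — OK
C: has coconut oil, so not coconut-free; has peanut, so not peanut-free (and 1 more) — reject
D: has peanut, so not peanut-free — no
E: has coconut cream, so not coconut-free; has peanut, so not peanut-free (and 1 more) — reject
F: not usable as a structure; has fish sauce, so not vegetarian — reject
G: has coconut, so not coconut-free — out
H: has peanut, so not peanut-free — out
I: has rolled oats, so not oat-free — reject
J: every rule checks out — valid

B, J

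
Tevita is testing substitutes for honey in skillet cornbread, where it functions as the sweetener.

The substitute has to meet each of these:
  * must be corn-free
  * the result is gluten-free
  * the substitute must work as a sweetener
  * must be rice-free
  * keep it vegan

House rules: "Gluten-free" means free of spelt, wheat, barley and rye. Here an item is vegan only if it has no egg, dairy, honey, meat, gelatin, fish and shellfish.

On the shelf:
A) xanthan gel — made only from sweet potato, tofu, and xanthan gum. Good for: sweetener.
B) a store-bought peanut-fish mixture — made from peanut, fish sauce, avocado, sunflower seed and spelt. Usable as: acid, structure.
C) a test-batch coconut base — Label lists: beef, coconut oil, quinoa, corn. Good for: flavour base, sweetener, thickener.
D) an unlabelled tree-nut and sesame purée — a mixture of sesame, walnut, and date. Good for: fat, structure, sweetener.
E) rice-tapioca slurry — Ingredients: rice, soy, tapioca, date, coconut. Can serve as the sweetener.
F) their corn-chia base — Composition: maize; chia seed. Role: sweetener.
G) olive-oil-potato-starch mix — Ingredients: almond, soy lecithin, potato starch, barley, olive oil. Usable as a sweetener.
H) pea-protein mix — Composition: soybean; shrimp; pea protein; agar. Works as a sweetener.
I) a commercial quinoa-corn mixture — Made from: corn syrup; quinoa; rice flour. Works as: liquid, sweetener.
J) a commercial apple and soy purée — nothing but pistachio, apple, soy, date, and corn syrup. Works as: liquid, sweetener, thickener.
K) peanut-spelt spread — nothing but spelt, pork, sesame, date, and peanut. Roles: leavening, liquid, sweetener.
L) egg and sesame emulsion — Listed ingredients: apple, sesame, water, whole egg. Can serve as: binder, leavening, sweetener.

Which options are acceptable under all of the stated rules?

A: only tofu, sweet potato, and xanthan gum; none excluded — valid
B: not usable as a sweetener; has spelt, so not gluten-free (and 1 more) — no
C: has beef, so not vegan; has corn, so not corn-free — out
D: only sesame, walnut, and date; none excluded — OK
E: has rice, so not rice-free — reject
F: has maize, so not corn-free — no
G: has barley, so not gluten-free — reject
H: has shrimp, so not vegan — no
I: has rice flour, so not rice-free; has corn syrup, so not corn-free — no
J: has corn syrup, so not corn-free — no
K: has spelt, so not gluten-free; has pork, so not vegan — out
L: has whole egg, so not vegan — reject

A, D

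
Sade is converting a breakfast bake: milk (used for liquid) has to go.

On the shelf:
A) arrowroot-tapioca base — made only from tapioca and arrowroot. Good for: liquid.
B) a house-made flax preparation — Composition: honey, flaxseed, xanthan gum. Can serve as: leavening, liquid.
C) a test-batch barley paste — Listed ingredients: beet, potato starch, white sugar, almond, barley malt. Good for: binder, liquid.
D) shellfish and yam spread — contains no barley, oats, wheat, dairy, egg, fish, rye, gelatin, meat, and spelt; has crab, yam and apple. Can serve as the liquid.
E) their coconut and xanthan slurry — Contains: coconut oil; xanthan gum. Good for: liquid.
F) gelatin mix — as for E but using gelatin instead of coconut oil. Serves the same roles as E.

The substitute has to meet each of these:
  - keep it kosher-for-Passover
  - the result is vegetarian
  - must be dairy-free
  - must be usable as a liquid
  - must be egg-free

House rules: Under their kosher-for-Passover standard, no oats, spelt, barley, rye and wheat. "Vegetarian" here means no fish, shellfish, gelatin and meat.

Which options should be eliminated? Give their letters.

A: only arrowroot and tapioca; none excluded — OK
B: kosher-for-Passover, no egg — valid
C: has barley malt, so not kosher-for-Passover — out
D: has crab, so not vegetarian — no
E: only coconut oil and xanthan gum; none excluded — valid
F: has gelatin, so not vegetarian — no

C, D, F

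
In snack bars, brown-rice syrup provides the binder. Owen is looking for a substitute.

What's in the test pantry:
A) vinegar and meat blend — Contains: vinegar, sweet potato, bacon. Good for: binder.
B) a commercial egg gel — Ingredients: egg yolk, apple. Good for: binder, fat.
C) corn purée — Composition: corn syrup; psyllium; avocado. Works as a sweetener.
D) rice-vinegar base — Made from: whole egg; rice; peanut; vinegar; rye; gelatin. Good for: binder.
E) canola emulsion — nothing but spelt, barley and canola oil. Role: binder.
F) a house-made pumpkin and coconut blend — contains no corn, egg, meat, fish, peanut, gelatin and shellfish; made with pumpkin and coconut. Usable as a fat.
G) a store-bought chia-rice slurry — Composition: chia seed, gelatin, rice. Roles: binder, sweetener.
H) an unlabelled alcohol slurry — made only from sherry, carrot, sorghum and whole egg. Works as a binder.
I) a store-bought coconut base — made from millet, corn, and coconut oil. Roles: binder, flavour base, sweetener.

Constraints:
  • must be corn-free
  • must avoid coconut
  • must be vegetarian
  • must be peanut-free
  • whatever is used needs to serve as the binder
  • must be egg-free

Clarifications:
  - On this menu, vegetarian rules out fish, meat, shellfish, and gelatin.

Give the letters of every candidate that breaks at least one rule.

A: has bacon, so not vegetarian — reject
B: has egg yolk, so not egg-free — out
C: not usable as a binder; has corn syrup, so not corn-free — no
D: has gelatin, so not vegetarian; has whole egg, so not egg-free (and 1 more) — no
E: only barley, spelt and canola oil; none excluded — keep
F: not usable as a binder; has coconut, so not coconut-free — reject
G: has gelatin, so not vegetarian — no
H: has whole egg, so not egg-free — out
I: has corn, so not corn-free; has coconut oil, so not coconut-free — reject

A, B, C, D, F, G, H, I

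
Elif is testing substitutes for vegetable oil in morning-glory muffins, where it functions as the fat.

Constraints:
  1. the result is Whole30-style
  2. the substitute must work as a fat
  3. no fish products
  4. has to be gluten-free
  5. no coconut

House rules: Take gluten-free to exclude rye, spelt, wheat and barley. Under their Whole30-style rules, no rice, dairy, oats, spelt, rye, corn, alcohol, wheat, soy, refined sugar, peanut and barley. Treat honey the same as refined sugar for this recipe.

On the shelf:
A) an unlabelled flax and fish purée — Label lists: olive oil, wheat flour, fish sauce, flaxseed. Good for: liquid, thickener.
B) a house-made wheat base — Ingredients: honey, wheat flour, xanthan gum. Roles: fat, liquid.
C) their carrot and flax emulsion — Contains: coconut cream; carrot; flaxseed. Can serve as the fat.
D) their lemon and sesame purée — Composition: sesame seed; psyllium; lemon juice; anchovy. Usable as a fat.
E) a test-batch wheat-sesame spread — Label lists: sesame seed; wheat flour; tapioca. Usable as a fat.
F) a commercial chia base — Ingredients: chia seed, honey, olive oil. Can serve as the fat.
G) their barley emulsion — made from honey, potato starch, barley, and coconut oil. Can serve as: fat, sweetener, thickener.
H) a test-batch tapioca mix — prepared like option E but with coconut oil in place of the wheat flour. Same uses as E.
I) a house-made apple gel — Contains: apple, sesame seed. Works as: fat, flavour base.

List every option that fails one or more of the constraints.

A, B, C, D, E, F, G, H

A: not usable as a fat; has wheat flour, so not gluten-free (and 2 more) — reject
B: has wheat flour, so not gluten-free; has honey, so not Whole30-style — out
C: has coconut cream, so not coconut-free — out
D: has anchovy, so not fish-free — no
E: has wheat flour, so not gluten-free; has wheat flour, so not Whole30-style — no
F: has honey, so not Whole30-style — reject
G: has barley, so not gluten-free; has barley, so not Whole30-style (and 1 more) — out
H: has coconut oil, so not coconut-free — out
I: works as a fat, Whole30-style, no coconut — valid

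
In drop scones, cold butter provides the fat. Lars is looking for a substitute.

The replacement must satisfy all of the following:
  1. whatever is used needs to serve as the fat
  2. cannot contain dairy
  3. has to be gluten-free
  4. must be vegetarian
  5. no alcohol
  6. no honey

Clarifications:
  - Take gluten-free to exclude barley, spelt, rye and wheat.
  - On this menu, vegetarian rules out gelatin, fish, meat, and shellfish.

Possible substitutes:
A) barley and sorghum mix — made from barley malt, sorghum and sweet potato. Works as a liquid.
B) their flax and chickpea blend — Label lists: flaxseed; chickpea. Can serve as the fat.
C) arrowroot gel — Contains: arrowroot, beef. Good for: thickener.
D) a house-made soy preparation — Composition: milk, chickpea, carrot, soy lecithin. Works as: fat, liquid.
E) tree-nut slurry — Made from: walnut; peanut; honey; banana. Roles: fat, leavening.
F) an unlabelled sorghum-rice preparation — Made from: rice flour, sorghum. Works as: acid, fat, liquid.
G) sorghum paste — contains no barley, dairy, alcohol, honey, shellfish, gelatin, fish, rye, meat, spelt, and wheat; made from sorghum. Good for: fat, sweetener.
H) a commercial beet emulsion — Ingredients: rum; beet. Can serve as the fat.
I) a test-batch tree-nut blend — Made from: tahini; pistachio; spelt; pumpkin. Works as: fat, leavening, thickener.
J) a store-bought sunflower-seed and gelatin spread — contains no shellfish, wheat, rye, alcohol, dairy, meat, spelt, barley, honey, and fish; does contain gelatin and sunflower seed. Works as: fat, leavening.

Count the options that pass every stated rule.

A: not usable as a fat; has barley malt, so not gluten-free — no
B: no honey, no alcohol — valid
C: not usable as a fat; has beef, so not vegetarian — out
D: has milk, so not dairy-free — out
E: has honey, so not honey-free — reject
F: all constraints satisfied — OK
G: nothing on the exclusion list — valid
H: has rum, so not alcohol-free — no
I: has spelt, so not gluten-free — no
J: has gelatin, so not vegetarian — reject

3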